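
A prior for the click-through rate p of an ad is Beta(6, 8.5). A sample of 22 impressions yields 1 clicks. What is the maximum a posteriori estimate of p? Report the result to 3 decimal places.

p̂_MAP = 0.174

Prior: Beta(6, 8.5).
Data: 1 success in 22 trials. The binomial likelihood contributes p(1−p)^21, so the posterior is Beta(6+1, 8.5+21) = Beta(7, 29.5).
For Beta(a, b) with a, b > 1 the mode is (a−1)/(a+b−2) = 6/34.5 ≈ 0.174.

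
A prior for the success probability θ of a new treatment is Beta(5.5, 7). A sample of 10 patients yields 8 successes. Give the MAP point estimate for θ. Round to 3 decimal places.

Prior: Beta(5.5, 7).
Data: 8 successes in 10 trials. The binomial likelihood contributes θ^8(1−θ)^2, so the posterior is Beta(5.5+8, 7+2) = Beta(13.5, 9).
For Beta(a, b) with a, b > 1 the mode is (a−1)/(a+b−2) = 12.5/20.5 ≈ 0.610.

θ̂_MAP = 0.610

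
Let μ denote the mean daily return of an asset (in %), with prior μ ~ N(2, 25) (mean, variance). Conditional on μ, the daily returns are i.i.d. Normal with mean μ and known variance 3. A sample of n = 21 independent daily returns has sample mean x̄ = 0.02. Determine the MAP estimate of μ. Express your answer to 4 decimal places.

μ̂_MAP = 0.0313

n = 21, x̄ = 0.02.
For a Normal prior and Normal likelihood with known variance, the posterior is Normal; its mode equals its mean, the precision-weighted average.
Prior precision 1/σ₀² = 1/25 = 0.04; data precision n/σ² = 21/3 = 7.
μ̂ = (0.04·2 + 7·0.02) / (0.04 + 7) = 0.22/7.04 = 0.03125 ≈ 0.0313.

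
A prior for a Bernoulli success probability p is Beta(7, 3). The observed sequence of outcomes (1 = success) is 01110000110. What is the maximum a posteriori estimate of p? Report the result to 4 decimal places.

p̂_MAP = 0.5789

Prior: Beta(7, 3).
Data: 5 successes in 11 trials (from the sequence). The binomial likelihood contributes p^5(1−p)^6, so the posterior is Beta(7+5, 3+6) = Beta(12, 9).
For Beta(a, b) with a, b > 1 the mode is (a−1)/(a+b−2) = 11/19 ≈ 0.5789.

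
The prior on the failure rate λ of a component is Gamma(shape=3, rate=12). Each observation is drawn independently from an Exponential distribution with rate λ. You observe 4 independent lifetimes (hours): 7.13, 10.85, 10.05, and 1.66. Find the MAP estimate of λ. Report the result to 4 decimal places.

λ̂_MAP = 0.1439

The Exponential(rate=λ) likelihood is ∝ λ^n e^(−λΣtᵢ). Here n = 4 and Σtᵢ = 7.13 + 10.85 + 10.05 + 1.66 = 29.69.
Posterior ∝ λ^2e^(−12λ) · λ^4e^(−29.69λ) = λ^6e^(−41.69λ), i.e. Gamma(7, 41.69).
Mode = (a−1)/b = 6/41.69 ≈ 0.1439.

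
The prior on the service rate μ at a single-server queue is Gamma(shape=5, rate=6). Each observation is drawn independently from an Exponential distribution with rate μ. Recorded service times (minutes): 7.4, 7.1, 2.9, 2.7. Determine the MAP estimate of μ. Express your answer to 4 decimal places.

μ̂_MAP = 0.3065

The Exponential(rate=μ) likelihood is ∝ μ^n e^(−μΣtᵢ). Here n = 4 and Σtᵢ = 7.4 + 7.1 + 2.9 + 2.7 = 20.1.
Posterior ∝ μ^4e^(−6μ) · μ^4e^(−20.1μ) = μ^8e^(−26.1μ), i.e. Gamma(9, 26.1).
Mode = (a−1)/b = 8/26.1 ≈ 0.3065.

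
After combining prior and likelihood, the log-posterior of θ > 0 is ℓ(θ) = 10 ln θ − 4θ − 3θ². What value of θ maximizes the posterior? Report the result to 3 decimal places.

ℓ'(θ) = 10/θ − 4 − 6θ. Setting this to zero and multiplying by θ: 6θ² + 4θ − 10 = 0.
θ = (−4 + √(4² + 4·6·10)) / (2·6) = (−4 + √256) / 12 = (−4 + 16)/12 = 1.
ℓ''(θ) = −10/θ² − 6 < 0, confirming a maximum.

θ̂_MAP = 1.000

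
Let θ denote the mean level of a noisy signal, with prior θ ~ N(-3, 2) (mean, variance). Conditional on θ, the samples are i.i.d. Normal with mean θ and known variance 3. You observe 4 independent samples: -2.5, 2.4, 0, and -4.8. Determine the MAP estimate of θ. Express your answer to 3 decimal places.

θ̂_MAP = -1.709

n = 4; x̄ = ((-2.5) + 2.4 + 0 + (-4.8))/4 = -4.9/4 = -1.225.
For a Normal prior and Normal likelihood with known variance, the posterior is Normal; its mode equals its mean, the precision-weighted average.
Prior precision 1/σ₀² = 1/2 = 0.5; data precision n/σ² = 4/3.
θ̂ = (0.5·(-3) + (4/3)·(-1.225)) / (0.5 + 4/3) = (-47/15)/(11/6) = -94/55 ≈ -1.709.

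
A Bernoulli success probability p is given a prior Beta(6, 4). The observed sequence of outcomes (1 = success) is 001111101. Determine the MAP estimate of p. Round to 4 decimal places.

p̂_MAP = 0.6471

Prior: Beta(6, 4).
Data: 6 successes in 9 trials (from the sequence). The binomial likelihood contributes p^6(1−p)^3, so the posterior is Beta(6+6, 4+3) = Beta(12, 7).
For Beta(a, b) with a, b > 1 the mode is (a−1)/(a+b−2) = 11/17 ≈ 0.6471.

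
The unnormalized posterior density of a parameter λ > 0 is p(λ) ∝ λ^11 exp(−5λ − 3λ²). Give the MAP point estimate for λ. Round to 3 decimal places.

λ̂_MAP = 1.000

ℓ'(λ) = 11/λ − 5 − 6λ. Setting this to zero and multiplying by λ: 6λ² + 5λ − 11 = 0.
λ = (−5 + √(5² + 4·6·11)) / (2·6) = (−5 + √289) / 12 = (−5 + 17)/12 = 1.
ℓ''(λ) = −11/λ² − 6 < 0, confirming a maximum.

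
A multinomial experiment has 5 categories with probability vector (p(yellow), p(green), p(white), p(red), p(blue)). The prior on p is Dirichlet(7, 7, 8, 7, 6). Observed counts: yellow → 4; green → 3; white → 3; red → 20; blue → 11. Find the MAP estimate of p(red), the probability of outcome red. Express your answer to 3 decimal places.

MAP estimate of p(red) = 0.366

The posterior is Dirichlet(αᵢ + nᵢ) = Dirichlet(11, 10, 11, 27, 17).
For a Dirichlet(a₁,…,a_K) with all aᵢ > 1, the mode has j-th component (aⱼ − 1)/(Σaᵢ − K).
Here Σaᵢ = 76 and K = 5, so p(red) = (27 − 1)/(76 − 5) = 26/71 ≈ 0.366.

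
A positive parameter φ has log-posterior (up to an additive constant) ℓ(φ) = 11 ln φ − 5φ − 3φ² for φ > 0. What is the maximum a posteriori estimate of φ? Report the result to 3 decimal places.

φ̂_MAP = 1.000

ℓ'(φ) = 11/φ − 5 − 6φ. Setting this to zero and multiplying by φ: 6φ² + 5φ − 11 = 0.
φ = (−5 + √(5² + 4·6·11)) / (2·6) = (−5 + √289) / 12 = (−5 + 17)/12 = 1.
ℓ''(φ) = −11/φ² − 6 < 0, confirming a maximum.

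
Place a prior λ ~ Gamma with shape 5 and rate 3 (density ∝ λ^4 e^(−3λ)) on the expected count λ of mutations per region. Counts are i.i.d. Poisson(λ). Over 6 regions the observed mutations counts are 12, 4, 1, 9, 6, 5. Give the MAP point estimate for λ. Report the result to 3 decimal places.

λ̂_MAP = 4.556

Σxᵢ = 12+4+1+9+6+5 = 37, with n = 6.
Posterior ∝ λ^4e^(−3λ) · λ^37e^(−6λ) = λ^41e^(−9λ), i.e. Gamma(shape=42, rate=9).
The mode of a Gamma(a, b) with a ≥ 1 (shape–rate) is (a−1)/b = 41/9 ≈ 4.556.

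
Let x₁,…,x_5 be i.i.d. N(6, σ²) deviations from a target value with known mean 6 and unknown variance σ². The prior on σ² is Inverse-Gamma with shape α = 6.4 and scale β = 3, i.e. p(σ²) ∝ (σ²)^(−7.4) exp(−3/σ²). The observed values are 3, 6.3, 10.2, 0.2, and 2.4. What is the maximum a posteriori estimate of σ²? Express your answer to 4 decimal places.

Sum of squared deviations about the known mean: SS = (3−6)² + (6.3−6)² + (10.2−6)² + (0.2−6)² + (2.4−6)² = 73.33.
The Normal likelihood contributes (σ²)^(−n/2) exp(−SS/(2σ²)), so the posterior is Inverse-Gamma(α + n/2, β + SS/2) = Inverse-Gamma(8.9, 39.665).
The mode of Inverse-Gamma(a, b) is b/(a+1) = 39.665/9.9 ≈ 4.0066.

σ̂²_MAP = 4.0066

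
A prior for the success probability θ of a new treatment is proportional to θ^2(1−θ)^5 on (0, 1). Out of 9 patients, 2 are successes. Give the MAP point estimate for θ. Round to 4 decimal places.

The prior density ∝ θ^2(1−θ)^5 is the kernel of Beta(3, 6).
Data: 2 successes in 9 trials. The binomial likelihood contributes θ^2(1−θ)^7, so the posterior is Beta(3+2, 6+7) = Beta(5, 13).
For Beta(a, b) with a, b > 1 the mode is (a−1)/(a+b−2) = 4/16 ≈ 0.2500.

θ̂_MAP = 0.2500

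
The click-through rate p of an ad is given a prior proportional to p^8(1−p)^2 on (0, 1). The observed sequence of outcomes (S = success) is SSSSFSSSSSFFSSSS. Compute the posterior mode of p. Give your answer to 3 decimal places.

p̂_MAP = 0.808

The prior density ∝ p^8(1−p)^2 is the kernel of Beta(9, 3).
Data: 13 successes in 16 trials (from the sequence). The binomial likelihood contributes p^13(1−p)^3, so the posterior is Beta(9+13, 3+3) = Beta(22, 6).
For Beta(a, b) with a, b > 1 the mode is (a−1)/(a+b−2) = 21/26 ≈ 0.808.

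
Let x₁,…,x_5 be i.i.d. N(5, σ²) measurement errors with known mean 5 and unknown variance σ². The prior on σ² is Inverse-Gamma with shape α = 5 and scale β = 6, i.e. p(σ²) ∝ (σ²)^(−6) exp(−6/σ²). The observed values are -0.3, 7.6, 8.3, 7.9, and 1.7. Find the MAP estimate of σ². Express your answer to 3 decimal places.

Sum of squared deviations about the known mean: SS = (-0.3−5)² + (7.6−5)² + (8.3−5)² + (7.9−5)² + (1.7−5)² = 65.04.
The Normal likelihood contributes (σ²)^(−n/2) exp(−SS/(2σ²)), so the posterior is Inverse-Gamma(α + n/2, β + SS/2) = Inverse-Gamma(7.5, 38.52).
The mode of Inverse-Gamma(a, b) is b/(a+1) = 38.52/8.5 ≈ 4.532.

σ̂²_MAP = 4.532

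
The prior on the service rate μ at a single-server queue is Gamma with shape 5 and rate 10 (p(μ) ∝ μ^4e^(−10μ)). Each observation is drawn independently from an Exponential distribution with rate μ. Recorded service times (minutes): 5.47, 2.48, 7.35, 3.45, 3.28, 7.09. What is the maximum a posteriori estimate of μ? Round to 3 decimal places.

The Exponential(rate=μ) likelihood is ∝ μ^n e^(−μΣtᵢ). Here n = 6 and Σtᵢ = 5.47 + 2.48 + 7.35 + 3.45 + 3.28 + 7.09 = 29.12.
Posterior ∝ μ^4e^(−10μ) · μ^6e^(−29.12μ) = μ^10e^(−39.12μ), i.e. Gamma(11, 39.12).
Mode = (a−1)/b = 10/39.12 ≈ 0.256.

μ̂_MAP = 0.256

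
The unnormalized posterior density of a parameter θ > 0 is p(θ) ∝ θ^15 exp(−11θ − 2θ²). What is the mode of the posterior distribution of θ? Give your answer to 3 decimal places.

θ̂_MAP = 1.000

ℓ'(θ) = 15/θ − 11 − 4θ. Setting this to zero and multiplying by θ: 4θ² + 11θ − 15 = 0.
θ = (−11 + √(11² + 4·4·15)) / (2·4) = (−11 + √361) / 8 = (−11 + 19)/8 = 1.
ℓ''(θ) = −15/θ² − 4 < 0, confirming a maximum.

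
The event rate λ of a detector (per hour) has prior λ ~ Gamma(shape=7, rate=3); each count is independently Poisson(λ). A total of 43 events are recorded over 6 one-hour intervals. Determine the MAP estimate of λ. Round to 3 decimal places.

Σxᵢ = 43, n = 6.
Posterior ∝ λ^6e^(−3λ) · λ^43e^(−6λ) = λ^49e^(−9λ), i.e. Gamma(shape=50, rate=9).
The mode of a Gamma(a, b) with a ≥ 1 (shape–rate) is (a−1)/b = 49/9 ≈ 5.444.

λ̂_MAP = 5.444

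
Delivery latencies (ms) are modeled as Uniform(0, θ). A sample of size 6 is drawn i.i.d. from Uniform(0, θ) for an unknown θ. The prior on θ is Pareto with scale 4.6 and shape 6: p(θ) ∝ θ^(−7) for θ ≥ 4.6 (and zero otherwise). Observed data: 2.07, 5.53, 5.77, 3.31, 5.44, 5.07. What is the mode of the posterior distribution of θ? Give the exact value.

θ̂_MAP = 5.77

The Uniform(0, θ) likelihood is θ^(−n) for θ ≥ max(xᵢ), zero otherwise. Here max(xᵢ) = 5.77.
Posterior ∝ θ^(−7) · θ^(−6) = θ^(−13) on θ ≥ max(4.6, 5.77) = 5.77.
This density is strictly decreasing in θ, so the posterior mode lies at the lower boundary of the support.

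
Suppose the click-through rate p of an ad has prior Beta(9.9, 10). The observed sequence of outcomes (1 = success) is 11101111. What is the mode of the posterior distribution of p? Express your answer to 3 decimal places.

Prior: Beta(9.9, 10).
Data: 7 successes in 8 trials (from the sequence). The binomial likelihood contributes p^7(1−p)^1, so the posterior is Beta(9.9+7, 10+1) = Beta(16.9, 11).
For Beta(a, b) with a, b > 1 the mode is (a−1)/(a+b−2) = 15.9/25.9 ≈ 0.614.

p̂_MAP = 0.614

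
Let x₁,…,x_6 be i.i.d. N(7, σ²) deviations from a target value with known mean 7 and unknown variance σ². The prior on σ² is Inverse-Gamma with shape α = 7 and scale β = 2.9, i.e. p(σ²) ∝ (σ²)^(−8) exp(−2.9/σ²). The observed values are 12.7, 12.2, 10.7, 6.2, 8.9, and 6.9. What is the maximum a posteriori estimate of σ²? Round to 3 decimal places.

σ̂²_MAP = 3.785

Sum of squared deviations about the known mean: SS = (12.7−7)² + (12.2−7)² + (10.7−7)² + (6.2−7)² + (8.9−7)² + (6.9−7)² = 77.48.
The Normal likelihood contributes (σ²)^(−n/2) exp(−SS/(2σ²)), so the posterior is Inverse-Gamma(α + n/2, β + SS/2) = Inverse-Gamma(10, 41.64).
The mode of Inverse-Gamma(a, b) is b/(a+1) = 41.64/11 ≈ 3.785.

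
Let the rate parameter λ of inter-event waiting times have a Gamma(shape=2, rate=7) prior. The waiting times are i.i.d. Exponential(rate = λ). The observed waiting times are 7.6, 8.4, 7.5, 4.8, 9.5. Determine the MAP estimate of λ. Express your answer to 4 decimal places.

The Exponential(rate=λ) likelihood is ∝ λ^n e^(−λΣtᵢ). Here n = 5 and Σtᵢ = 7.6 + 8.4 + 7.5 + 4.8 + 9.5 = 37.8.
Posterior ∝ λe^(−7λ) · λ^5e^(−37.8λ) = λ^6e^(−44.8λ), i.e. Gamma(7, 44.8).
Mode = (a−1)/b = 6/44.8 ≈ 0.1339.

λ̂_MAP = 0.1339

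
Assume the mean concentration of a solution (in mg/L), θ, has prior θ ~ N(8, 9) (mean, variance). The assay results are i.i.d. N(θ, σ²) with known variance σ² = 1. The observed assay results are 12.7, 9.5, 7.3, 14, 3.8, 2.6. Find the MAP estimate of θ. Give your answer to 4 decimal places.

θ̂_MAP = 8.3109

n = 6; x̄ = (12.7 + 9.5 + 7.3 + 14 + 3.8 + 2.6)/6 = 49.9/6 = 499/60 ≈ 8.3167.
For a Normal prior and Normal likelihood with known variance, the posterior is Normal; its mode equals its mean, the precision-weighted average.
Prior precision 1/σ₀² = 1/9; data precision n/σ² = 6/1 = 6.
θ̂ = ((1/9)·8 + 6·(499/60)) / (1/9 + 6) = (4571/90)/(55/9) = 4571/550 ≈ 8.3109.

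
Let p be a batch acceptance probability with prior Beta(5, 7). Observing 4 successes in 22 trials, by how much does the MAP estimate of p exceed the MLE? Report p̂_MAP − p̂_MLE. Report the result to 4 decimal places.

Posterior is Beta(9, 25); MAP = (9−1)/(34−2) = 8/32 ≈ 0.25000.
MLE ignores the prior: p̂_MLE = k/n = 4/22 ≈ 0.18182.
Difference = 8/32 − 4/22 = 3/44 ≈ 0.0682.

MAP − MLE = 0.0682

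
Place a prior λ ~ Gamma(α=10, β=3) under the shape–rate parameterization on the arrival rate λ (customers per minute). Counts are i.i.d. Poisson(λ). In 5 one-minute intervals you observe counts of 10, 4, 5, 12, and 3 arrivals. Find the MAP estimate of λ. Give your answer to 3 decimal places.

Σxᵢ = 10+4+5+12+3 = 34, with n = 5.
Posterior ∝ λ^9e^(−3λ) · λ^34e^(−5λ) = λ^43e^(−8λ), i.e. Gamma(shape=44, rate=8).
The mode of a Gamma(a, b) with a ≥ 1 (shape–rate) is (a−1)/b = 43/8 ≈ 5.375.

λ̂_MAP = 5.375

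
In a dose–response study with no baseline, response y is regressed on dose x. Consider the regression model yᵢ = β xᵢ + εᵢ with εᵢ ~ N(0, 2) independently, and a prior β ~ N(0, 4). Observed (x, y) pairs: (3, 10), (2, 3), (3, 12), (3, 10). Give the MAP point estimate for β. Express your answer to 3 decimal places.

log p(β | y) = −Σ(yᵢ − βxᵢ)²/(2·2) − β²/(2·4) + const.
Setting the derivative to zero: Σxᵢ(yᵢ − βxᵢ)/2 − β/4 = 0, so β = Σxᵢyᵢ / (Σxᵢ² + σ²/τ²).
Σxᵢyᵢ = 3·10 + 2·3 + 3·12 + 3·10 = 102; Σxᵢ² = 31; σ²/τ² = 0.5.
β̂_MAP = 102 / (31 + 0.5) = 102/31.5 ≈ 3.238.

β̂_MAP = 3.238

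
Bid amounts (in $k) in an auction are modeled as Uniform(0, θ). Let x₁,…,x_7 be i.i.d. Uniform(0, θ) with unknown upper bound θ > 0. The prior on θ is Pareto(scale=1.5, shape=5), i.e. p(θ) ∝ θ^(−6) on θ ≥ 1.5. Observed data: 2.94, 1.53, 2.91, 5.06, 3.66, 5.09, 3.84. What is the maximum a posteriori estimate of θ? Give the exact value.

θ̂_MAP = 5.09

The Uniform(0, θ) likelihood is θ^(−n) for θ ≥ max(xᵢ), zero otherwise. Here max(xᵢ) = 5.09.
Posterior ∝ θ^(−6) · θ^(−7) = θ^(−13) on θ ≥ max(1.5, 5.09) = 5.09.
This density is strictly decreasing in θ, so the posterior mode lies at the lower boundary of the support.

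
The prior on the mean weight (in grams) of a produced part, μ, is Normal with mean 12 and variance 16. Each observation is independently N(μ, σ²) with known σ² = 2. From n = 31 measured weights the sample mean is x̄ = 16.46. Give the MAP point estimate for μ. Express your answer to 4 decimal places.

μ̂_MAP = 16.4421

n = 31, x̄ = 16.46.
For a Normal prior and Normal likelihood with known variance, the posterior is Normal; its mode equals its mean, the precision-weighted average.
Prior precision 1/σ₀² = 1/16 = 0.0625; data precision n/σ² = 31/2 = 15.5.
μ̂ = (0.0625·12 + 15.5·16.46) / (0.0625 + 15.5) = 255.88/15.5625 = 102352/6225 ≈ 16.4421.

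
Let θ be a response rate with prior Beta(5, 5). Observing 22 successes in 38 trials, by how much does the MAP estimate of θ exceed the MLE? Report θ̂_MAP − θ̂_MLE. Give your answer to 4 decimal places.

Posterior is Beta(27, 21); MAP = (27−1)/(48−2) = 26/46 ≈ 0.56522.
MLE ignores the prior: θ̂_MLE = k/n = 22/38 ≈ 0.57895.
Difference = 26/46 − 22/38 = -6/437 ≈ -0.0137.

MAP − MLE = -0.0137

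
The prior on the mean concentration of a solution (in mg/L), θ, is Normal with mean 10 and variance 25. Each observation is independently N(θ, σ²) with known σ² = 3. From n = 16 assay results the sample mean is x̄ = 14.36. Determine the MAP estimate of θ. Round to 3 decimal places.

n = 16, x̄ = 14.36.
For a Normal prior and Normal likelihood with known variance, the posterior is Normal; its mode equals its mean, the precision-weighted average.
Prior precision 1/σ₀² = 1/25 = 0.04; data precision n/σ² = 16/3.
θ̂ = (0.04·10 + (16/3)·14.36) / (0.04 + 16/3) = (5774/75)/(403/75) = 5774/403 ≈ 14.328.

θ̂_MAP = 14.328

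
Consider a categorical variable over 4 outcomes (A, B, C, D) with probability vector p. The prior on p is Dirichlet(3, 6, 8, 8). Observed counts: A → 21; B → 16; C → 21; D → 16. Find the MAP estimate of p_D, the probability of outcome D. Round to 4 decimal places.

MAP estimate of p_D = 0.2421

The posterior is Dirichlet(αᵢ + nᵢ) = Dirichlet(24, 22, 29, 24).
For a Dirichlet(a₁,…,a_K) with all aᵢ > 1, the mode has j-th component (aⱼ − 1)/(Σaᵢ − K).
Here Σaᵢ = 99 and K = 4, so p_D = (24 − 1)/(99 − 4) = 23/95 ≈ 0.2421.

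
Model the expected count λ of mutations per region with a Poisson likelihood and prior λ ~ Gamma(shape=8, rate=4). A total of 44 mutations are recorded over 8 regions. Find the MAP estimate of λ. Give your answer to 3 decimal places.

Σxᵢ = 44, n = 8.
Posterior ∝ λ^7e^(−4λ) · λ^44e^(−8λ) = λ^51e^(−12λ), i.e. Gamma(shape=52, rate=12).
The mode of a Gamma(a, b) with a ≥ 1 (shape–rate) is (a−1)/b = 51/12 ≈ 4.250.

λ̂_MAP = 4.250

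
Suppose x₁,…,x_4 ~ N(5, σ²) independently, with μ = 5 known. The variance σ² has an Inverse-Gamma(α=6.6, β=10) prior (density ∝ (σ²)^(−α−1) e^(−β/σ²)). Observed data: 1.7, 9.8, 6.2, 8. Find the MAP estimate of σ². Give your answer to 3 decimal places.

Sum of squared deviations about the known mean: SS = (1.7−5)² + (9.8−5)² + (6.2−5)² + (8−5)² = 44.37.
The Normal likelihood contributes (σ²)^(−n/2) exp(−SS/(2σ²)), so the posterior is Inverse-Gamma(α + n/2, β + SS/2) = Inverse-Gamma(8.6, 32.185).
The mode of Inverse-Gamma(a, b) is b/(a+1) = 32.185/9.6 ≈ 3.353.

σ̂²_MAP = 3.353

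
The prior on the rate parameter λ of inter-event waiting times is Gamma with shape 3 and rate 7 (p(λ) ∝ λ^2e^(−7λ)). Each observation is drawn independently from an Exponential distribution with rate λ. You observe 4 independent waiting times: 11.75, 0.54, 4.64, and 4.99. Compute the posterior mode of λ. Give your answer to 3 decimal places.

λ̂_MAP = 0.207

The Exponential(rate=λ) likelihood is ∝ λ^n e^(−λΣtᵢ). Here n = 4 and Σtᵢ = 11.75 + 0.54 + 4.64 + 4.99 = 21.92.
Posterior ∝ λ^2e^(−7λ) · λ^4e^(−21.92λ) = λ^6e^(−28.92λ), i.e. Gamma(7, 28.92).
Mode = (a−1)/b = 6/28.92 ≈ 0.207.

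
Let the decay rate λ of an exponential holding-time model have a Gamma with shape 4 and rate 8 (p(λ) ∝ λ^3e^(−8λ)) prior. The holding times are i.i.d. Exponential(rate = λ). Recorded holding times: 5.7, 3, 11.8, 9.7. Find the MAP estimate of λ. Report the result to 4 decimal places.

λ̂_MAP = 0.1832

The Exponential(rate=λ) likelihood is ∝ λ^n e^(−λΣtᵢ). Here n = 4 and Σtᵢ = 5.7 + 3 + 11.8 + 9.7 = 30.2.
Posterior ∝ λ^3e^(−8λ) · λ^4e^(−30.2λ) = λ^7e^(−38.2λ), i.e. Gamma(8, 38.2).
Mode = (a−1)/b = 7/38.2 ≈ 0.1832.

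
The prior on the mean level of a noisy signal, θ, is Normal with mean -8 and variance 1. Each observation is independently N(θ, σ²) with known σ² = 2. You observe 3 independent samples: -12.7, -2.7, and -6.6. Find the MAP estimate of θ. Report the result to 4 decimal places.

θ̂_MAP = -7.6000

n = 3; x̄ = ((-12.7) + (-2.7) + (-6.6))/3 = -22/3 = -22/3 ≈ -7.3333.
For a Normal prior and Normal likelihood with known variance, the posterior is Normal; its mode equals its mean, the precision-weighted average.
Prior precision 1/σ₀² = 1/1 = 1; data precision n/σ² = 3/2 = 1.5.
θ̂ = (1·(-8) + 1.5·(-22/3)) / (1 + 1.5) = (-19)/2.5 = -7.6000.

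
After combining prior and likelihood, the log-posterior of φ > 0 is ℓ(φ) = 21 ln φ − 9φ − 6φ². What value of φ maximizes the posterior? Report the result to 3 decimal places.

ℓ'(φ) = 21/φ − 9 − 12φ. Setting this to zero and multiplying by φ: 12φ² + 9φ − 21 = 0.
φ = (−9 + √(9² + 4·12·21)) / (2·12) = (−9 + √1089) / 24 = (−9 + 33)/24 = 1.
ℓ''(φ) = −21/φ² − 12 < 0, confirming a maximum.

φ̂_MAP = 1.000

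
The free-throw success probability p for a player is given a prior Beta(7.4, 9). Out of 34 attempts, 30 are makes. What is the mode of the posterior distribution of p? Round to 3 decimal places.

p̂_MAP = 0.752

Prior: Beta(7.4, 9).
Data: 30 successes in 34 trials. The binomial likelihood contributes p^30(1−p)^4, so the posterior is Beta(7.4+30, 9+4) = Beta(37.4, 13).
For Beta(a, b) with a, b > 1 the mode is (a−1)/(a+b−2) = 36.4/48.4 ≈ 0.752.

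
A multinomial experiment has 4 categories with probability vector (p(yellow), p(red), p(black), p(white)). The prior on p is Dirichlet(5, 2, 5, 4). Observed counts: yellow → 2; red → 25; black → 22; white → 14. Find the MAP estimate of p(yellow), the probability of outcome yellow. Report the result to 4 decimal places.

The posterior is Dirichlet(αᵢ + nᵢ) = Dirichlet(7, 27, 27, 18).
For a Dirichlet(a₁,…,a_K) with all aᵢ > 1, the mode has j-th component (aⱼ − 1)/(Σaᵢ − K).
Here Σaᵢ = 79 and K = 4, so p(yellow) = (7 − 1)/(79 − 4) = 6/75 ≈ 0.0800.

MAP estimate of p(yellow) = 0.0800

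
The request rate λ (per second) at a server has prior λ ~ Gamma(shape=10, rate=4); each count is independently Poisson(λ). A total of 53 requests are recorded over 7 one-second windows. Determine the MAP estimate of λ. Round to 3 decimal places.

λ̂_MAP = 5.636

Σxᵢ = 53, n = 7.
Posterior ∝ λ^9e^(−4λ) · λ^53e^(−7λ) = λ^62e^(−11λ), i.e. Gamma(shape=63, rate=11).
The mode of a Gamma(a, b) with a ≥ 1 (shape–rate) is (a−1)/b = 62/11 ≈ 5.636.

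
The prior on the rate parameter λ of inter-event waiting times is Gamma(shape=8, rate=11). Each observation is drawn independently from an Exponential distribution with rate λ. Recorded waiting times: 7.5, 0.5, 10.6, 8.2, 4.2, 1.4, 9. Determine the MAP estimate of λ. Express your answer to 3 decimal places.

λ̂_MAP = 0.267

The Exponential(rate=λ) likelihood is ∝ λ^n e^(−λΣtᵢ). Here n = 7 and Σtᵢ = 7.5 + 0.5 + 10.6 + 8.2 + 4.2 + 1.4 + 9 = 41.4.
Posterior ∝ λ^7e^(−11λ) · λ^7e^(−41.4λ) = λ^14e^(−52.4λ), i.e. Gamma(15, 52.4).
Mode = (a−1)/b = 14/52.4 ≈ 0.267.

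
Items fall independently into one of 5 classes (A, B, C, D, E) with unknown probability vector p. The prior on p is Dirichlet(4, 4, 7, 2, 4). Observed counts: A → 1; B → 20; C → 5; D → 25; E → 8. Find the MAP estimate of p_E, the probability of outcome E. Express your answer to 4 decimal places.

The posterior is Dirichlet(αᵢ + nᵢ) = Dirichlet(5, 24, 12, 27, 12).
For a Dirichlet(a₁,…,a_K) with all aᵢ > 1, the mode has j-th component (aⱼ − 1)/(Σaᵢ − K).
Here Σaᵢ = 80 and K = 5, so p_E = (12 − 1)/(80 − 5) = 11/75 ≈ 0.1467.

MAP estimate of p_E = 0.1467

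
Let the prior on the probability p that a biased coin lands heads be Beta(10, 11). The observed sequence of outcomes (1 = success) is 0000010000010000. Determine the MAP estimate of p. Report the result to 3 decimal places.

Prior: Beta(10, 11).
Data: 2 successes in 16 trials (from the sequence). The binomial likelihood contributes p^2(1−p)^14, so the posterior is Beta(10+2, 11+14) = Beta(12, 25).
For Beta(a, b) with a, b > 1 the mode is (a−1)/(a+b−2) = 11/35 ≈ 0.314.

p̂_MAP = 0.314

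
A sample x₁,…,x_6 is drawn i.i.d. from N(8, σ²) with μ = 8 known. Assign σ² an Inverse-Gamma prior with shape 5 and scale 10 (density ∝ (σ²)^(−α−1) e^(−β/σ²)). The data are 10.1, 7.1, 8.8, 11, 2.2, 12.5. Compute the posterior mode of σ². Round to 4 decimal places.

Sum of squared deviations about the known mean: SS = (10.1−8)² + (7.1−8)² + (8.8−8)² + (11−8)² + (2.2−8)² + (12.5−8)² = 68.75.
The Normal likelihood contributes (σ²)^(−n/2) exp(−SS/(2σ²)), so the posterior is Inverse-Gamma(α + n/2, β + SS/2) = Inverse-Gamma(8, 44.375).
The mode of Inverse-Gamma(a, b) is b/(a+1) = 44.375/9 ≈ 4.9306.

σ̂²_MAP = 4.9306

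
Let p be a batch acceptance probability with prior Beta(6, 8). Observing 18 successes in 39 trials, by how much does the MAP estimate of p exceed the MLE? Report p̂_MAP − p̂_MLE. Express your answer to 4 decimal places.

Posterior is Beta(24, 29); MAP = (24−1)/(53−2) = 23/51 ≈ 0.45098.
MLE ignores the prior: p̂_MLE = k/n = 18/39 ≈ 0.46154.
Difference = 23/51 − 18/39 = -7/663 ≈ -0.0106.

MAP − MLE = -0.0106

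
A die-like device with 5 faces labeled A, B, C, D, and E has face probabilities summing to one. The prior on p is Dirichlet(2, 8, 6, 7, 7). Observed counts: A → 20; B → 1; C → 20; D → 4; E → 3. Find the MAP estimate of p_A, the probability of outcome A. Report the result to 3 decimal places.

MAP estimate of p_A = 0.288

The posterior is Dirichlet(αᵢ + nᵢ) = Dirichlet(22, 9, 26, 11, 10).
For a Dirichlet(a₁,…,a_K) with all aᵢ > 1, the mode has j-th component (aⱼ − 1)/(Σaᵢ − K).
Here Σaᵢ = 78 and K = 5, so p_A = (22 − 1)/(78 − 5) = 21/73 ≈ 0.288.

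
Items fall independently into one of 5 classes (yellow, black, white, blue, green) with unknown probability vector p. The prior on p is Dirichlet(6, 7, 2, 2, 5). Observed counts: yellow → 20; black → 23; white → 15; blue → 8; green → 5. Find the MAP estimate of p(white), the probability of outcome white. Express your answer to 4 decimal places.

The posterior is Dirichlet(αᵢ + nᵢ) = Dirichlet(26, 30, 17, 10, 10).
For a Dirichlet(a₁,…,a_K) with all aᵢ > 1, the mode has j-th component (aⱼ − 1)/(Σaᵢ − K).
Here Σaᵢ = 93 and K = 5, so p(white) = (17 − 1)/(93 − 5) = 16/88 ≈ 0.1818.

MAP estimate of p(white) = 0.1818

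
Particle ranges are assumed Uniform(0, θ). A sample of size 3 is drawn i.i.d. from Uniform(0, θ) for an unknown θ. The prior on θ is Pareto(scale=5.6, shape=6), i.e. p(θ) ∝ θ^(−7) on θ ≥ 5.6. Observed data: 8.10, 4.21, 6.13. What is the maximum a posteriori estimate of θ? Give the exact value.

The Uniform(0, θ) likelihood is θ^(−n) for θ ≥ max(xᵢ), zero otherwise. Here max(xᵢ) = 8.10.
Posterior ∝ θ^(−7) · θ^(−3) = θ^(−10) on θ ≥ max(5.6, 8.10) = 8.10.
This density is strictly decreasing in θ, so the posterior mode lies at the lower boundary of the support.

θ̂_MAP = 8.10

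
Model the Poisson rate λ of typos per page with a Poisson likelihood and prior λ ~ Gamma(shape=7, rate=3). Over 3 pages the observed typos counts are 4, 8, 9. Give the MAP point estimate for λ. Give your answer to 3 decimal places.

Σxᵢ = 4+8+9 = 21, with n = 3.
Posterior ∝ λ^6e^(−3λ) · λ^21e^(−3λ) = λ^27e^(−6λ), i.e. Gamma(shape=28, rate=6).
The mode of a Gamma(a, b) with a ≥ 1 (shape–rate) is (a−1)/b = 27/6 ≈ 4.500.

λ̂_MAP = 4.500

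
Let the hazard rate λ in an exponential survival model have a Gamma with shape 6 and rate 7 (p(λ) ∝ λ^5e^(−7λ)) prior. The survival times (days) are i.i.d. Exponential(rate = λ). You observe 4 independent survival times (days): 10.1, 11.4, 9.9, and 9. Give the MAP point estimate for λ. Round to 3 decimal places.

λ̂_MAP = 0.190

The Exponential(rate=λ) likelihood is ∝ λ^n e^(−λΣtᵢ). Here n = 4 and Σtᵢ = 10.1 + 11.4 + 9.9 + 9 = 40.4.
Posterior ∝ λ^5e^(−7λ) · λ^4e^(−40.4λ) = λ^9e^(−47.4λ), i.e. Gamma(10, 47.4).
Mode = (a−1)/b = 9/47.4 ≈ 0.190.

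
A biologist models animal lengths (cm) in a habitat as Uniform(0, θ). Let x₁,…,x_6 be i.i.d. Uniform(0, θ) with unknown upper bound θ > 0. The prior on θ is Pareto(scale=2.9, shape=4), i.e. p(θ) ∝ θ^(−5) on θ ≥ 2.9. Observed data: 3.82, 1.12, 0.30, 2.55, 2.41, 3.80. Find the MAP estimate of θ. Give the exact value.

θ̂_MAP = 3.82

The Uniform(0, θ) likelihood is θ^(−n) for θ ≥ max(xᵢ), zero otherwise. Here max(xᵢ) = 3.82.
Posterior ∝ θ^(−5) · θ^(−6) = θ^(−11) on θ ≥ max(2.9, 3.82) = 3.82.
This density is strictly decreasing in θ, so the posterior mode lies at the lower boundary of the support.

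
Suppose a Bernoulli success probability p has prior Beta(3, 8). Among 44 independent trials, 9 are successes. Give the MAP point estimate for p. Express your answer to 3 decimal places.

Prior: Beta(3, 8).
Data: 9 successes in 44 trials. The binomial likelihood contributes p^9(1−p)^35, so the posterior is Beta(3+9, 8+35) = Beta(12, 43).
For Beta(a, b) with a, b > 1 the mode is (a−1)/(a+b−2) = 11/53 ≈ 0.208.

p̂_MAP = 0.208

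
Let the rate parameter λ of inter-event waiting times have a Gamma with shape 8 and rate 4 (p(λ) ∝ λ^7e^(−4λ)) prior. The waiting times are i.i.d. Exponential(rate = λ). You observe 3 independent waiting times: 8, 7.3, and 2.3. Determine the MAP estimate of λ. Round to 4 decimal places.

The Exponential(rate=λ) likelihood is ∝ λ^n e^(−λΣtᵢ). Here n = 3 and Σtᵢ = 8 + 7.3 + 2.3 = 17.6.
Posterior ∝ λ^7e^(−4λ) · λ^3e^(−17.6λ) = λ^10e^(−21.6λ), i.e. Gamma(11, 21.6).
Mode = (a−1)/b = 10/21.6 ≈ 0.4630.

λ̂_MAP = 0.4630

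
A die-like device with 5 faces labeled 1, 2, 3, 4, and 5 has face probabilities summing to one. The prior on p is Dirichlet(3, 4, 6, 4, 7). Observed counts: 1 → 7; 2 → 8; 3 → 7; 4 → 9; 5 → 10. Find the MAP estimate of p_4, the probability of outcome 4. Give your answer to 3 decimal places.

MAP estimate: 0.200

The posterior is Dirichlet(αᵢ + nᵢ) = Dirichlet(10, 12, 13, 13, 17).
For a Dirichlet(a₁,…,a_K) with all aᵢ > 1, the mode has j-th component (aⱼ − 1)/(Σaᵢ − K).
Here Σaᵢ = 65 and K = 5, so p_4 = (13 − 1)/(65 − 5) = 12/60 ≈ 0.200.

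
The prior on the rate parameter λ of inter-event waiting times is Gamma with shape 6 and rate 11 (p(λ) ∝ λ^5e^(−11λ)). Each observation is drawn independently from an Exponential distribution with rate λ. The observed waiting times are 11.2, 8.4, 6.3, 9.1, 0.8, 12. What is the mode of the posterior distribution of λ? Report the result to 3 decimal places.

λ̂_MAP = 0.187

The Exponential(rate=λ) likelihood is ∝ λ^n e^(−λΣtᵢ). Here n = 6 and Σtᵢ = 11.2 + 8.4 + 6.3 + 9.1 + 0.8 + 12 = 47.8.
Posterior ∝ λ^5e^(−11λ) · λ^6e^(−47.8λ) = λ^11e^(−58.8λ), i.e. Gamma(12, 58.8).
Mode = (a−1)/b = 11/58.8 ≈ 0.187.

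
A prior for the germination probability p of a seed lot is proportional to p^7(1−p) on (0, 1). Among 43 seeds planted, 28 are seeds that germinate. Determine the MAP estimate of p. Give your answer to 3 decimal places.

The prior density ∝ p^7(1−p)^1 is the kernel of Beta(8, 2).
Data: 28 successes in 43 trials. The binomial likelihood contributes p^28(1−p)^15, so the posterior is Beta(8+28, 2+15) = Beta(36, 17).
For Beta(a, b) with a, b > 1 the mode is (a−1)/(a+b−2) = 35/51 ≈ 0.686.

p̂_MAP = 0.686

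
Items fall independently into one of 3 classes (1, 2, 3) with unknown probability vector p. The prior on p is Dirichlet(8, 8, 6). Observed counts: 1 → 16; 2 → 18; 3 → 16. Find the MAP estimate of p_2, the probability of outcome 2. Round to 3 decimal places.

The posterior is Dirichlet(αᵢ + nᵢ) = Dirichlet(24, 26, 22).
For a Dirichlet(a₁,…,a_K) with all aᵢ > 1, the mode has j-th component (aⱼ − 1)/(Σaᵢ − K).
Here Σaᵢ = 72 and K = 3, so p_2 = (26 − 1)/(72 − 3) = 25/69 ≈ 0.362.

MAP estimate: 0.362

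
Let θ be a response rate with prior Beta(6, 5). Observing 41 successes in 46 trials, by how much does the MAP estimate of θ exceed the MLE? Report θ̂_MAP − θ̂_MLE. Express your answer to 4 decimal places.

Posterior is Beta(47, 10); MAP = (47−1)/(57−2) = 46/55 ≈ 0.83636.
MLE ignores the prior: θ̂_MLE = k/n = 41/46 ≈ 0.89130.
Difference = 46/55 − 41/46 = -139/2530 ≈ -0.0549.

MAP − MLE = -0.0549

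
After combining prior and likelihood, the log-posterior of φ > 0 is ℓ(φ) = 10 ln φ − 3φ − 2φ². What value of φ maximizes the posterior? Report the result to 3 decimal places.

ℓ'(φ) = 10/φ − 3 − 4φ. Setting this to zero and multiplying by φ: 4φ² + 3φ − 10 = 0.
φ = (−3 + √(3² + 4·4·10)) / (2·4) = (−3 + √169) / 8 = (−3 + 13)/8 = 5/4.
ℓ''(φ) = −10/φ² − 4 < 0, confirming a maximum.

φ̂_MAP = 1.250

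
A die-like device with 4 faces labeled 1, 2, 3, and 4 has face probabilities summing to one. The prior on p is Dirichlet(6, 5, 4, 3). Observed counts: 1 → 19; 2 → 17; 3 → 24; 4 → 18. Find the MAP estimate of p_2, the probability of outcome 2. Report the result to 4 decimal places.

The posterior is Dirichlet(αᵢ + nᵢ) = Dirichlet(25, 22, 28, 21).
For a Dirichlet(a₁,…,a_K) with all aᵢ > 1, the mode has j-th component (aⱼ − 1)/(Σaᵢ − K).
Here Σaᵢ = 96 and K = 4, so p_2 = (22 − 1)/(96 − 4) = 21/92 ≈ 0.2283.

MAP estimate: 0.2283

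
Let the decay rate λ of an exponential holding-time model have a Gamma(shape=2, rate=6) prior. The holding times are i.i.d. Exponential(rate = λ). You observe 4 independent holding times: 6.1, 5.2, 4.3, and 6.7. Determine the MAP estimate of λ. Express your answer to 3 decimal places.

The Exponential(rate=λ) likelihood is ∝ λ^n e^(−λΣtᵢ). Here n = 4 and Σtᵢ = 6.1 + 5.2 + 4.3 + 6.7 = 22.3.
Posterior ∝ λe^(−6λ) · λ^4e^(−22.3λ) = λ^5e^(−28.3λ), i.e. Gamma(6, 28.3).
Mode = (a−1)/b = 5/28.3 ≈ 0.177.

λ̂_MAP = 0.177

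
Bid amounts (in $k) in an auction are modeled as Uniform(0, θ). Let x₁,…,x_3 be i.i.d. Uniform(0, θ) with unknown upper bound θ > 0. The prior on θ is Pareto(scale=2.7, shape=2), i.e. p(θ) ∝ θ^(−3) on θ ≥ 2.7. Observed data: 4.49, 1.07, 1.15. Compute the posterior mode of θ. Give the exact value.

The Uniform(0, θ) likelihood is θ^(−n) for θ ≥ max(xᵢ), zero otherwise. Here max(xᵢ) = 4.49.
Posterior ∝ θ^(−3) · θ^(−3) = θ^(−6) on θ ≥ max(2.7, 4.49) = 4.49.
This density is strictly decreasing in θ, so the posterior mode lies at the lower boundary of the support.

θ̂_MAP = 4.49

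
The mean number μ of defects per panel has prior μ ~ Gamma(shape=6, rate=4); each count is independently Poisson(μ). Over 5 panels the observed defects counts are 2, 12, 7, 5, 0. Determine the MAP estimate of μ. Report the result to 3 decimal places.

Σxᵢ = 2+12+7+5+0 = 26, with n = 5.
Posterior ∝ μ^5e^(−4μ) · μ^26e^(−5μ) = μ^31e^(−9μ), i.e. Gamma(shape=32, rate=9).
The mode of a Gamma(a, b) with a ≥ 1 (shape–rate) is (a−1)/b = 31/9 ≈ 3.444.

μ̂_MAP = 3.444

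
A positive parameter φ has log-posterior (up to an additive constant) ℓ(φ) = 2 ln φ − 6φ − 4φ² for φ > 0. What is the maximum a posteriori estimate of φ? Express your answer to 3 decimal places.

φ̂_MAP = 0.250

ℓ'(φ) = 2/φ − 6 − 8φ. Setting this to zero and multiplying by φ: 8φ² + 6φ − 2 = 0.
φ = (−6 + √(6² + 4·8·2)) / (2·8) = (−6 + √100) / 16 = (−6 + 10)/16 = 1/4.
ℓ''(φ) = −2/φ² − 8 < 0, confirming a maximum.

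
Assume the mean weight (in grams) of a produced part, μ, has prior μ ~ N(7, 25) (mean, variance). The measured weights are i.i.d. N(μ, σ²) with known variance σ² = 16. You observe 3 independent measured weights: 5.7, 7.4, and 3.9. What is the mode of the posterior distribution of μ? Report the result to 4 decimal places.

μ̂_MAP = 5.9011

n = 3; x̄ = (5.7 + 7.4 + 3.9)/3 = 17/3 = 17/3 ≈ 5.6667.
For a Normal prior and Normal likelihood with known variance, the posterior is Normal; its mode equals its mean, the precision-weighted average.
Prior precision 1/σ₀² = 1/25 = 0.04; data precision n/σ² = 3/16 = 0.1875.
μ̂ = (0.04·7 + 0.1875·(17/3)) / (0.04 + 0.1875) = 1.3425/0.2275 = 537/91 ≈ 5.9011.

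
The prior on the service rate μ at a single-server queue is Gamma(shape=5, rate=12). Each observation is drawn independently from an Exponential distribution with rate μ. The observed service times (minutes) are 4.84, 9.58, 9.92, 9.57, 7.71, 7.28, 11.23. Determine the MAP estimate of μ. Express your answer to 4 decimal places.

The Exponential(rate=μ) likelihood is ∝ μ^n e^(−μΣtᵢ). Here n = 7 and Σtᵢ = 4.84 + 9.58 + 9.92 + 9.57 + 7.71 + 7.28 + 11.23 = 60.13.
Posterior ∝ μ^4e^(−12μ) · μ^7e^(−60.13μ) = μ^11e^(−72.13μ), i.e. Gamma(12, 72.13).
Mode = (a−1)/b = 11/72.13 ≈ 0.1525.

μ̂_MAP = 0.1525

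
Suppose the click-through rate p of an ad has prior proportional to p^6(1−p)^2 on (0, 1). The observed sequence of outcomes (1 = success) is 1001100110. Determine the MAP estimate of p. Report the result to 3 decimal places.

p̂_MAP = 0.611

The prior density ∝ p^6(1−p)^2 is the kernel of Beta(7, 3).
Data: 5 successes in 10 trials (from the sequence). The binomial likelihood contributes p^5(1−p)^5, so the posterior is Beta(7+5, 3+5) = Beta(12, 8).
For Beta(a, b) with a, b > 1 the mode is (a−1)/(a+b−2) = 11/18 ≈ 0.611.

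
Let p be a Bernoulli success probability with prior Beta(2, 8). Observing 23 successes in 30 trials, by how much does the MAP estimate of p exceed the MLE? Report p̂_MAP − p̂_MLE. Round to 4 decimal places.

MAP − MLE = -0.1351

Posterior is Beta(25, 15); MAP = (25−1)/(40−2) = 24/38 ≈ 0.63158.
MLE ignores the prior: p̂_MLE = k/n = 23/30 ≈ 0.76667.
Difference = 24/38 − 23/30 = -77/570 ≈ -0.1351.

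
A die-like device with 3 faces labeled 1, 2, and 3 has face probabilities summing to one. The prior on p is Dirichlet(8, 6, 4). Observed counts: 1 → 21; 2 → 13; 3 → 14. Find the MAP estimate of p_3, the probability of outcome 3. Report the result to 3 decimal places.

The posterior is Dirichlet(αᵢ + nᵢ) = Dirichlet(29, 19, 18).
For a Dirichlet(a₁,…,a_K) with all aᵢ > 1, the mode has j-th component (aⱼ − 1)/(Σaᵢ − K).
Here Σaᵢ = 66 and K = 3, so p_3 = (18 − 1)/(66 − 3) = 17/63 ≈ 0.270.

MAP estimate: 0.270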